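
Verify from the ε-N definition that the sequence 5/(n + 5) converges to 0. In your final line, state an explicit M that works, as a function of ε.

Fix ε > 0. For n ≥ 1, |5/(n + 5) − 0| = 5/(n + 5) ≤ 5/n.
We need 5/n < ε, i.e. n > 5/ε.
Take M = 5/ε. If n > M then |5/(n + 5)| ≤ 5/n < ε.

M = 5/ε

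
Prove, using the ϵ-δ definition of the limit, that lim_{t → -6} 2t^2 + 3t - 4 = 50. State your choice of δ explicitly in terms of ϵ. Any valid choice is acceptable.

Suppose ϵ > 0. We want δ > 0 such that 0 < |t + 6| < δ implies |(2t^2 + 3t - 4) − 50| < ϵ.
(2t^2 + 3t - 4) − 50 = 2t^2 + 3t - 54 = (t + 6)(2t - 9).
So |(2t^2 + 3t - 4) − 50| = |t + 6|·|2t - 9|.
Require δ ≤ 1. Then |t + 6| < 1 gives |t| < 7, and by the triangle inequality |2t - 9| ≤ 2·7 + 9 = 23.
Hence |(2t^2 + 3t - 4) − 50| ≤ 23|t + 6| < ϵ provided |t + 6| < ϵ/23.
Choosing δ = min(1, ϵ/23) ensures both conditions, hence |(2t^2 + 3t - 4) − 50| < ϵ.

δ = min(1, ϵ/23)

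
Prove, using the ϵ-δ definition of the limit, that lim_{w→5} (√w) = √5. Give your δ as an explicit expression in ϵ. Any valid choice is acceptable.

Suppose ϵ > 0. We want δ > 0 such that 0 < |w − 5| < δ implies |√w − √5| < ϵ.
Multiplying by the conjugate, |√w − √5| = |w − 5|/(√w + √5).
Restrict δ ≤ 5 so that |w − 5| < 5 forces w > 0, and then √w + √5 > √5.
Hence |√w − √5| < |w − 5|/√5, which is < ϵ once |w − 5| < √5·ϵ.
Take δ = min(5, √5·ϵ). If 0 < |w − 5| < δ then w > 0 and |√w − √5| < |w − 5|/√5 < ϵ.

δ = min(5, √5·ϵ)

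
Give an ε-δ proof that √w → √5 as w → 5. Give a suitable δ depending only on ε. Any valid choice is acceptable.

δ = min(5, √5·ε)

Let ε > 0. We want δ > 0 such that 0 < |w − 5| < δ implies |√w − √5| < ε.
Rationalise: √w − √5 = (w − 5)/(√w + √5), so |√w − √5| = |w − 5|/(√w + √5).
Restrict δ ≤ 5 so that |w − 5| < 5 forces w > 0, and then √w + √5 > √5.
Hence |√w − √5| < |w − 5|/√5, which is < ε once |w − 5| < √5·ε.
Take δ = min(5, √5·ε). If 0 < |w − 5| < δ then w > 0 and |√w − √5| < |w − 5|/√5 < ε.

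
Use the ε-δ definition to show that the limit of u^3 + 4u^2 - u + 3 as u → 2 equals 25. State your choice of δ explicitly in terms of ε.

δ = min(2, ε/51)

Fix ε > 0. We want δ > 0 such that 0 < |u − 2| < δ implies |(u^3 + 4u^2 - u + 3) − 25| < ε.
(u^3 + 4u^2 - u + 3) − 25 = u^3 + 4u^2 - u - 22 = (u − 2)(u^2 + 6u + 11).
So |(u^3 + 4u^2 - u + 3) − 25| = |u − 2|·|u^2 + 6u + 11|.
Require δ ≤ 2. Then |u − 2| < 2 gives |u| < 4, and by the triangle inequality |u^2 + 6u + 11| ≤ 4^2 + 6·4 + 11 = 51.
Hence |(u^3 + 4u^2 - u + 3) − 25| ≤ 51|u − 2| < ε provided |u − 2| < ε/51.
Take δ = min(2, ε/51). Then 0 < |u − 2| < δ gives both |u − 2| < 2 and |u − 2| < ε/51, so |(u^3 + 4u^2 - u + 3) − 25| < ε.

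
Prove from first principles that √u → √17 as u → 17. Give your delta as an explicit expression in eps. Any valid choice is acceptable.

delta = min(17, √17·eps)

Suppose eps > 0. We want delta > 0 such that 0 < |u − 17| < delta implies |√u − √17| < eps.
Rationalise: √u − √17 = (u − 17)/(√u + √17), so |√u − √17| = |u − 17|/(√u + √17).
Restrict delta ≤ 17 so that |u − 17| < 17 forces u > 0, and then √u + √17 > √17.
Hence |√u − √17| < |u − 17|/√17, which is < eps once |u − 17| < √17·eps.
Take delta = min(17, √17·eps). If 0 < |u − 17| < delta then u > 0 and |√u − √17| < |u − 17|/√17 < eps.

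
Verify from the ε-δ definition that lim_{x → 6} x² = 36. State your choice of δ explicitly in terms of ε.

Let ε > 0 be given. We seek δ > 0 with 0 < |x − 6| < δ ⇒ |x² − 36| < ε.
Factor: x² − 36 = (x − 6)(x + 6), so |x² − 36| = |x − 6|·|x + 6|.
Impose δ ≤ 1 so that |x| < 7; then |x + 6| ≤ 13.
Hence |x² − 36| ≤ 13|x − 6|, which is < ε once |x − 6| < ε/13.
Take δ = min(1, ε/13). If 0 < |x − 6| < δ then both bounds hold and |x² − 36| ≤ 13|x − 6| < 13·(ε/13) = ε.

δ = min(1, ε/13)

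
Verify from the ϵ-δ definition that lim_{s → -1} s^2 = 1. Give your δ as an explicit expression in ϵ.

δ = min(2, ϵ/4)

Suppose ϵ > 0. We seek δ > 0 with 0 < |s + 1| < δ ⇒ |s^2 − 1| < ϵ.
Factor: s^2 − 1 = (s + 1)(s - 1), so |s^2 − 1| = |s + 1|·|s - 1|.
Impose δ ≤ 2 so that |s| < 3; then |s - 1| ≤ 4.
Hence |s^2 − 1| ≤ 4|s + 1|, which is < ϵ once |s + 1| < ϵ/4.
Take δ = min(2, ϵ/4). If 0 < |s + 1| < δ then both bounds hold and |s^2 − 1| ≤ 4|s + 1| < 4·(ϵ/4) = ϵ.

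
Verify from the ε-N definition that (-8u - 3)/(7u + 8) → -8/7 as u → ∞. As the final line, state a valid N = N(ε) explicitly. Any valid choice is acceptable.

N = (43/49)/ε

Let ε > 0 be given. We seek N > 0 such that u > N implies |(-8u - 3)/(7u + 8) + 8/7| < ε.
(-8u - 3)/(7u + 8) + 8/7 = (7(-8u - 3) − (-8)(7u + 8)) / (7(7u + 8)) = 43/(7(7u + 8)).
For u > 0 we have 7u + 8 > 7u, so |(-8u - 3)/(7u + 8) + 8/7| = 43/(7(7u + 8)) < 43/(7·7u) = (43/49)/u.
Thus |(-8u - 3)/(7u + 8) + 8/7| < ε whenever u > (43/49)/ε.
Take N = (43/49)/ε. If u > N then |(-8u - 3)/(7u + 8) + 8/7| < (43/49)/u < ε.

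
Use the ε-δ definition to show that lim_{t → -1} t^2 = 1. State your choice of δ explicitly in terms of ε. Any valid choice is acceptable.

δ = min(1, ε/3)

Suppose ε > 0. We seek δ > 0 with 0 < |t + 1| < δ ⇒ |t^2 − 1| < ε.
Factor: t^2 − 1 = (t + 1)(t - 1), so |t^2 − 1| = |t + 1|·|t - 1|.
Restrict δ ≤ 1. Then |t + 1| < 1 gives |t| < 2, so by the triangle inequality |t - 1| ≤ 2 + 1 = 3.
Hence |t^2 − 1| ≤ 3|t + 1|, which is < ε once |t + 1| < ε/3.
Take δ = min(1, ε/3). If 0 < |t + 1| < δ then both bounds hold and |t^2 − 1| ≤ 3|t + 1| < 3·(ε/3) = ε.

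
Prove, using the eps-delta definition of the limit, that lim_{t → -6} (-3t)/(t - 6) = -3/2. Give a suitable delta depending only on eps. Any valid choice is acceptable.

delta = min(6, 4eps)

Suppose eps > 0. We want delta > 0 with 0 < |t + 6| < delta ⇒ |(-3t)/(t - 6) + 3/2| < eps.
Combining over a common denominator, (-3t)/(t - 6) + 3/2 = [(-3t)·(-12) − 18·(t - 6)] / [(-12)·(t - 6)] = 18(t + 6) / ((-12)(t - 6)).
So |(-3t)/(t - 6) + 3/2| = 18|t + 6| / (12·|t − 6|).
Require delta ≤ 6, so |t − 6| ≥ |-12| − |t + 6| > 12 − 6 = 6.
Hence |(-3t)/(t - 6) + 3/2| < 18|t + 6|/(12·6) = (1/4)|t + 6|, which is < eps once |t + 6| < 4eps.
Take delta = min(6, 4eps). Then 0 < |t + 6| < delta forces both bounds, so |(-3t)/(t - 6) + 3/2| < eps.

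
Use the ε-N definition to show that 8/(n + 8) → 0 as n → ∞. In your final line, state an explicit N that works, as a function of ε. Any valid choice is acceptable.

Fix ε > 0. For n ≥ 1, |8/(n + 8) − 0| = 8/(n + 8) ≤ 8/n.
We need 8/n < ε, i.e. n > 8/ε.
Take N = 8/ε. If n > N then |8/(n + 8)| ≤ 8/n < ε.

N = 8/ε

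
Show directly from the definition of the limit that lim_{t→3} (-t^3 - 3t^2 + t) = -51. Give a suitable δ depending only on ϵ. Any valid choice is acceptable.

δ = min(2, ϵ/72)

Suppose ϵ > 0. We want δ > 0 such that 0 < |t − 3| < δ implies |(-t^3 - 3t^2 + t) + 51| < ϵ.
(-t^3 - 3t^2 + t) + 51 = -t^3 - 3t^2 + t + 51 = (t − 3)(-t^2 - 6t - 17).
So |(-t^3 - 3t^2 + t) + 51| = |t − 3|·|-t^2 - 6t - 17|.
Require δ ≤ 2. Then |t − 3| < 2 gives |t| < 5, and by the triangle inequality |-t^2 - 6t - 17| ≤ 5^2 + 6·5 + 17 = 72.
Hence |(-t^3 - 3t^2 + t) + 51| ≤ 72|t − 3| < ϵ provided |t − 3| < ϵ/72.
Take δ = min(2, ϵ/72). Then 0 < |t − 3| < δ gives both |t − 3| < 2 and |t − 3| < ϵ/72, so |(-t^3 - 3t^2 + t) + 51| < ϵ.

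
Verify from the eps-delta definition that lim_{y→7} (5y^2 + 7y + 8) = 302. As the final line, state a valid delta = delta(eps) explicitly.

delta = min(2, eps/87)

Let eps > 0 be given. We want delta > 0 such that 0 < |y − 7| < delta implies |(5y^2 + 7y + 8) − 302| < eps.
(5y^2 + 7y + 8) − 302 = 5y^2 + 7y - 294 = (y − 7)(5y + 42).
So |(5y^2 + 7y + 8) − 302| = |y − 7|·|5y + 42|.
Assume first that |y − 7| < 2, so |y| < 9. Then |5y + 42| ≤ 5·9 + 42 = 87.
Hence |(5y^2 + 7y + 8) − 302| ≤ 87|y − 7| < eps provided |y − 7| < eps/87.
Take delta = min(2, eps/87). Then 0 < |y − 7| < delta gives both |y − 7| < 2 and |y − 7| < eps/87, so |(5y^2 + 7y + 8) − 302| < eps.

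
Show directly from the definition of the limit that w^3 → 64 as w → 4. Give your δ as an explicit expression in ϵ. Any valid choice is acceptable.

Let ϵ > 0. We seek δ > 0 with 0 < |w − 4| < δ ⇒ |w^3 − 64| < ϵ.
Factor: w^3 − 64 = (w − 4)(w^2 + 4w + 16), so |w^3 − 64| = |w − 4|·|w^2 + 4w + 16|.
Impose δ ≤ 2 so that |w| < 6; then |w^2 + 4w + 16| ≤ 76.
Hence |w^3 − 64| ≤ 76|w − 4|, which is < ϵ once |w − 4| < ϵ/76.
Take δ = min(2, ϵ/76). If 0 < |w − 4| < δ then both bounds hold and |w^3 − 64| ≤ 76|w − 4| < 76·(ϵ/76) = ϵ.

δ = min(2, ϵ/76)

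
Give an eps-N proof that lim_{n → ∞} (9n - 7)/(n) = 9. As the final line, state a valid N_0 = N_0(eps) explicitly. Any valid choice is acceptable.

N_0 = 7/eps

Fix eps > 0. For n ≥ 1, |(9n - 7)/(n) − 9| = |-7|/((n)) = 7/((n)).
Since n ≥ n for n ≥ 1, this is ≤ 7/(n) = 7/n.
So |(9n - 7)/(n) − 9| < eps whenever n > 7/eps.
Take N_0 = 7/eps. If n > N_0 then |(9n - 7)/(n) − 9| ≤ 7/n < eps.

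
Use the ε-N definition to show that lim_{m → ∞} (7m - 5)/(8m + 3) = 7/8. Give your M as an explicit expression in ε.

M = (61/64)/ε

Let ε > 0 be given. For m ≥ 1, |(7m - 5)/(8m + 3) − (7/8)| = |-61|/(8(8m + 3)) = 61/(8(8m + 3)).
Since 8m + 3 ≥ 8m for m ≥ 1, this is ≤ 61/(8·8m) = (61/64)/m.
So |(7m - 5)/(8m + 3) − (7/8)| < ε whenever m > (61/64)/ε.
Take M = (61/64)/ε. If m > M then |(7m - 5)/(8m + 3) − (7/8)| ≤ (61/64)/m < ε.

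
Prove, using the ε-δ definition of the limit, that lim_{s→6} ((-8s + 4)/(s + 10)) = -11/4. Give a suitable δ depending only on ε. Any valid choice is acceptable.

Suppose ε > 0. We want δ > 0 with 0 < |s − 6| < δ ⇒ |(-8s + 4)/(s + 10) + 11/4| < ε.
Combining over a common denominator, (-8s + 4)/(s + 10) + 11/4 = [(-8s + 4)·16 − (-44)·(s + 10)] / [16·(s + 10)] = -84(s − 6) / (16(s + 10)).
So |(-8s + 4)/(s + 10) + 11/4| = 84|s − 6| / (16·|s + 10|).
Restrict δ ≤ 8. Then |s − 6| < 8 gives |s + 10| = |(s − 6) + 16| ≥ 16 − 8 = 8.
Hence |(-8s + 4)/(s + 10) + 11/4| < 84|s − 6|/(16·8) = (21/32)|s − 6|, which is < ε once |s − 6| < (32/21)ε.
Take δ = min(8, (32/21)ε). Then 0 < |s − 6| < δ forces both bounds, so |(-8s + 4)/(s + 10) + 11/4| < ε.

δ = min(8, (32/21)ε)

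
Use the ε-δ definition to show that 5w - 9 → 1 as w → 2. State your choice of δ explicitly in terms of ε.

δ = ε/5

Fix ε > 0. We need δ > 0 so that 0 < |w − 2| < δ implies |(5w - 9) − 1| < ε.
|(5w - 9) − 1| = |5w - 10| = 5|w − 2|.
Thus it suffices that |w − 2| < ε/5.
Choosing δ = ε/5 gives |(5w - 9) − 1| = 5|w − 2| < ε whenever |w − 2| < δ.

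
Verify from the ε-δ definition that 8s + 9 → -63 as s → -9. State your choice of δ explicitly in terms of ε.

δ = ε/8

Let ε > 0. We need δ > 0 so that 0 < |s + 9| < δ implies |(8s + 9) + 63| < ε.
Since (8s + 9) + 63 = 8(s + 9), we have |(8s + 9) + 63| = 8|s + 9|.
Thus it suffices that |s + 9| < ε/8.
Choosing δ = ε/8 gives |(8s + 9) + 63| = 8|s + 9| < ε whenever |s + 9| < δ.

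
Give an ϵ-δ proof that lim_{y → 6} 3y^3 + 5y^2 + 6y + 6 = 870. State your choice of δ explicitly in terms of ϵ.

δ = min(1, ϵ/452)

Fix ϵ > 0. We want δ > 0 such that 0 < |y − 6| < δ implies |(3y^3 + 5y^2 + 6y + 6) − 870| < ϵ.
(3y^3 + 5y^2 + 6y + 6) − 870 = 3y^3 + 5y^2 + 6y - 864 = (y − 6)(3y^2 + 23y + 144).
So |(3y^3 + 5y^2 + 6y + 6) − 870| = |y − 6|·|3y^2 + 23y + 144|.
Assume first that |y − 6| < 1, so |y| < 7. Then |3y^2 + 23y + 144| ≤ 3·7^2 + 23·7 + 144 = 452.
Hence |(3y^3 + 5y^2 + 6y + 6) − 870| ≤ 452|y − 6| < ϵ provided |y − 6| < ϵ/452.
Take δ = min(1, ϵ/452). Then 0 < |y − 6| < δ gives both |y − 6| < 1 and |y − 6| < ϵ/452, so |(3y^3 + 5y^2 + 6y + 6) − 870| < ϵ.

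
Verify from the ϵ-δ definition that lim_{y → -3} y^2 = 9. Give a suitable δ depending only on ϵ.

δ = min(2, ϵ/8)

Suppose ϵ > 0. We seek δ > 0 with 0 < |y + 3| < δ ⇒ |y^2 − 9| < ϵ.
Factor: y^2 − 9 = (y + 3)(y - 3), so |y^2 − 9| = |y + 3|·|y - 3|.
Impose δ ≤ 2 so that |y| < 5; then |y - 3| ≤ 8.
Hence |y^2 − 9| ≤ 8|y + 3|, which is < ϵ once |y + 3| < ϵ/8.
Take δ = min(2, ϵ/8). If 0 < |y + 3| < δ then both bounds hold and |y^2 − 9| ≤ 8|y + 3| < 8·(ϵ/8) = ϵ.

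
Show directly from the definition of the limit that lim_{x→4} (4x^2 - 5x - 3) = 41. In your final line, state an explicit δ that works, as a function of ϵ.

Let ϵ > 0. We want δ > 0 such that 0 < |x − 4| < δ implies |(4x^2 - 5x - 3) − 41| < ϵ.
(4x^2 - 5x - 3) − 41 = 4x^2 - 5x - 44 = (x − 4)(4x + 11).
So |(4x^2 - 5x - 3) − 41| = |x − 4|·|4x + 11|.
Require δ ≤ 1. Then |x − 4| < 1 gives |x| < 5, and by the triangle inequality |4x + 11| ≤ 4·5 + 11 = 31.
Hence |(4x^2 - 5x - 3) − 41| ≤ 31|x − 4| < ϵ provided |x − 4| < ϵ/31.
Choosing δ = min(1, ϵ/31) ensures both conditions, hence |(4x^2 - 5x - 3) − 41| < ϵ.

δ = min(1, ϵ/31)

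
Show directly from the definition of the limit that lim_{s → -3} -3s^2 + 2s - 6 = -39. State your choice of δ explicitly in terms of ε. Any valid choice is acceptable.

δ = min(1, ε/23)

Let ε > 0 be given. We want δ > 0 such that 0 < |s + 3| < δ implies |(-3s^2 + 2s - 6) + 39| < ε.
(-3s^2 + 2s - 6) + 39 = -3s^2 + 2s + 33 = (s + 3)(-3s + 11).
So |(-3s^2 + 2s - 6) + 39| = |s + 3|·|-3s + 11|.
Assume first that |s + 3| < 1, so |s| < 4. Then |-3s + 11| ≤ 3·4 + 11 = 23.
Hence |(-3s^2 + 2s - 6) + 39| ≤ 23|s + 3| < ε provided |s + 3| < ε/23.
Take δ = min(1, ε/23). Then 0 < |s + 3| < δ gives both |s + 3| < 1 and |s + 3| < ε/23, so |(-3s^2 + 2s - 6) + 39| < ε.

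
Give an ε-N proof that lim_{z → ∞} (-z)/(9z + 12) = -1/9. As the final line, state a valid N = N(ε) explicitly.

Fix ε > 0. We seek N > 0 such that z > N implies |(-z)/(9z + 12) + 1/9| < ε.
(-z)/(9z + 12) + 1/9 = (9(-z) − (-1)(9z + 12)) / (9(9z + 12)) = 12/(9(9z + 12)).
For z > 0 we have 9z + 12 > 9z, so |(-z)/(9z + 12) + 1/9| = 12/(9(9z + 12)) < 12/(9·9z) = (4/27)/z.
Thus |(-z)/(9z + 12) + 1/9| < ε whenever z > (4/27)/ε.
Take N = (4/27)/ε. If z > N then |(-z)/(9z + 12) + 1/9| < (4/27)/z < ε.

N = (4/27)/ε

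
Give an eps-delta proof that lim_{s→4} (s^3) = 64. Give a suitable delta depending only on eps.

delta = min(1, eps/61)

Let eps > 0 be given. We seek delta > 0 with 0 < |s − 4| < delta ⇒ |s^3 − 64| < eps.
Factor: s^3 − 64 = (s − 4)(s^2 + 4s + 16), so |s^3 − 64| = |s − 4|·|s^2 + 4s + 16|.
Impose delta ≤ 1 so that |s| < 5; then |s^2 + 4s + 16| ≤ 61.
Hence |s^3 − 64| ≤ 61|s − 4|, which is < eps once |s − 4| < eps/61.
Take delta = min(1, eps/61). If 0 < |s − 4| < delta then both bounds hold and |s^3 − 64| ≤ 61|s − 4| < 61·(eps/61) = eps.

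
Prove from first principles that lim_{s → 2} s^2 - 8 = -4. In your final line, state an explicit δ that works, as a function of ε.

Let ε > 0. We want δ > 0 such that 0 < |s − 2| < δ implies |(s^2 - 8) + 4| < ε.
(s^2 - 8) + 4 = s^2 - 4 = (s − 2)(s + 2).
So |(s^2 - 8) + 4| = |s − 2|·|s + 2|.
Assume first that |s − 2| < 1, so |s| < 3. Then |s + 2| ≤ 3 + 2 = 5.
Hence |(s^2 - 8) + 4| ≤ 5|s − 2| < ε provided |s − 2| < ε/5.
Take δ = min(1, ε/5). Then 0 < |s − 2| < δ gives both |s − 2| < 1 and |s − 2| < ε/5, so |(s^2 - 8) + 4| < ε.

δ = min(1, ε/5)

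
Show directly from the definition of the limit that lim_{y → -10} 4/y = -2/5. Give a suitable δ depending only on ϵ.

Suppose ϵ > 0. We seek δ > 0 such that 0 < |y + 10| < δ implies |4/y + 2/5| < ϵ.
|4/y + 2/5| = 4·|-10 − y|/(10·|y|) = 4|y + 10|/(10|y|).
Require δ ≤ 5 so that |y| > 10 − 5 = 5, hence 10|y| > 50.
Then |4/y + 2/5| < 4|y + 10|/50, which is < ϵ when |y + 10| < (25/2)ϵ.
Take δ = min(5, (25/2)ϵ). Then 0 < |y + 10| < δ gives both |y + 10| < 5 and |y + 10| < (25/2)ϵ, so |4/y + 2/5| < ϵ.

δ = min(5, (25/2)ϵ)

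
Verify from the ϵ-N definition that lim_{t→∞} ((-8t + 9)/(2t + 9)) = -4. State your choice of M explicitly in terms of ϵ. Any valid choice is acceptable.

M = (45/2)/ϵ

Fix ϵ > 0. We seek M > 0 such that t > M implies |(-8t + 9)/(2t + 9) + 4| < ϵ.
(-8t + 9)/(2t + 9) + 4 = (2(-8t + 9) − (-8)(2t + 9)) / (2(2t + 9)) = 90/(2(2t + 9)).
For t > 0 we have 2t + 9 > 2t, so |(-8t + 9)/(2t + 9) + 4| = 90/(2(2t + 9)) < 90/(2·2t) = (45/2)/t.
Thus |(-8t + 9)/(2t + 9) + 4| < ϵ whenever t > (45/2)/ϵ.
Take M = (45/2)/ϵ. If t > M then |(-8t + 9)/(2t + 9) + 4| < (45/2)/t < ϵ.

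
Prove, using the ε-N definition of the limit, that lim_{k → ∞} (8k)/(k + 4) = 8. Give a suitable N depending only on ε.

Let ε > 0 be given. For k ≥ 1, |(8k)/(k + 4) − 8| = |-32|/((k + 4)) = 32/((k + 4)).
Since k + 4 ≥ k for k ≥ 1, this is ≤ 32/(k) = 32/k.
So |(8k)/(k + 4) − 8| < ε whenever k > 32/ε.
Take N = 32/ε. If k > N then |(8k)/(k + 4) − 8| ≤ 32/k < ε.

N = 32/ε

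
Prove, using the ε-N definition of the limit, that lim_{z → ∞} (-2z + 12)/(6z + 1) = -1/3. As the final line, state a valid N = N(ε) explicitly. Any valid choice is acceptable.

N = (37/18)/ε

Let ε > 0 be given. We seek N > 0 such that z > N implies |(-2z + 12)/(6z + 1) + 1/3| < ε.
(-2z + 12)/(6z + 1) + 1/3 = (6(-2z + 12) − (-2)(6z + 1)) / (6(6z + 1)) = 74/(6(6z + 1)).
For z > 0 we have 6z + 1 > 6z, so |(-2z + 12)/(6z + 1) + 1/3| = 74/(6(6z + 1)) < 74/(6·6z) = (37/18)/z.
Thus |(-2z + 12)/(6z + 1) + 1/3| < ε whenever z > (37/18)/ε.
Take N = (37/18)/ε. If z > N then |(-2z + 12)/(6z + 1) + 1/3| < (37/18)/z < ε.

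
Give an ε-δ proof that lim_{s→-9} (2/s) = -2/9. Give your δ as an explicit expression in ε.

Fix ε > 0. We seek δ > 0 such that 0 < |s + 9| < δ implies |2/s + 2/9| < ε.
|2/s + 2/9| = 2·|-9 − s|/(9·|s|) = 2|s + 9|/(9|s|).
Restrict δ ≤ 9/2. Then |s + 9| < 9/2 gives |s| > 9/2, so 9|s| > 81/2.
Then |2/s + 2/9| < 2|s + 9|/(81/2), which is < ε when |s + 9| < (81/4)ε.
Take δ = min(9/2, (81/4)ε). Then 0 < |s + 9| < δ gives both |s + 9| < 9/2 and |s + 9| < (81/4)ε, so |2/s + 2/9| < ε.

δ = min(9/2, (81/4)ε)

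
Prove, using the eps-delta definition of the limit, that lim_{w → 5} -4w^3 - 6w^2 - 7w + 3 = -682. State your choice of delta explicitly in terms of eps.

delta = min(1, eps/437)

Fix eps > 0. We want delta > 0 such that 0 < |w − 5| < delta implies |(-4w^3 - 6w^2 - 7w + 3) + 682| < eps.
(-4w^3 - 6w^2 - 7w + 3) + 682 = -4w^3 - 6w^2 - 7w + 685 = (w − 5)(-4w^2 - 26w - 137).
So |(-4w^3 - 6w^2 - 7w + 3) + 682| = |w − 5|·|-4w^2 - 26w - 137|.
Assume first that |w − 5| < 1, so |w| < 6. Then |-4w^2 - 26w - 137| ≤ 4·6^2 + 26·6 + 137 = 437.
Hence |(-4w^3 - 6w^2 - 7w + 3) + 682| ≤ 437|w − 5| < eps provided |w − 5| < eps/437.
Take delta = min(1, eps/437). Then 0 < |w − 5| < delta gives both |w − 5| < 1 and |w − 5| < eps/437, so |(-4w^3 - 6w^2 - 7w + 3) + 682| < eps.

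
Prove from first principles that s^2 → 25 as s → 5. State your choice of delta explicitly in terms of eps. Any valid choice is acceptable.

delta = min(1, eps/11)

Suppose eps > 0. We seek delta > 0 with 0 < |s − 5| < delta ⇒ |s^2 − 25| < eps.
Factor: s^2 − 25 = (s − 5)(s + 5), so |s^2 − 25| = |s − 5|·|s + 5|.
Impose delta ≤ 1 so that |s| < 6; then |s + 5| ≤ 11.
Hence |s^2 − 25| ≤ 11|s − 5|, which is < eps once |s − 5| < eps/11.
Take delta = min(1, eps/11). If 0 < |s − 5| < delta then both bounds hold and |s^2 − 25| ≤ 11|s − 5| < 11·(eps/11) = eps.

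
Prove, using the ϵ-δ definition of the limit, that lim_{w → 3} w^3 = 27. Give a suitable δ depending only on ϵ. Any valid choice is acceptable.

δ = min(1, ϵ/37)

Let ϵ > 0. We seek δ > 0 with 0 < |w − 3| < δ ⇒ |w^3 − 27| < ϵ.
Factor: w^3 − 27 = (w − 3)(w^2 + 3w + 9), so |w^3 − 27| = |w − 3|·|w^2 + 3w + 9|.
Restrict δ ≤ 1. Then |w − 3| < 1 gives |w| < 4, so by the triangle inequality |w^2 + 3w + 9| ≤ 4^2 + 3·4 + 9 = 37.
Hence |w^3 − 27| ≤ 37|w − 3|, which is < ϵ once |w − 3| < ϵ/37.
Take δ = min(1, ϵ/37). If 0 < |w − 3| < δ then both bounds hold and |w^3 − 27| ≤ 37|w − 3| < 37·(ϵ/37) = ϵ.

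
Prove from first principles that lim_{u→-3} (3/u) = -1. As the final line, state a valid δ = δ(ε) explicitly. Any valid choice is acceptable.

Suppose ε > 0. We seek δ > 0 such that 0 < |u + 3| < δ implies |3/u + 1| < ε.
|3/u + 1| = 3·|-3 − u|/(3·|u|) = 3|u + 3|/(3|u|).
Restrict δ ≤ 3/2. Then |u + 3| < 3/2 gives |u| > 3/2, so 3|u| > 9/2.
Then |3/u + 1| < 3|u + 3|/(9/2), which is < ε when |u + 3| < (3/2)ε.
Take δ = min(3/2, (3/2)ε). Then 0 < |u + 3| < δ gives both |u + 3| < 3/2 and |u + 3| < (3/2)ε, so |3/u + 1| < ε.

δ = min(3/2, (3/2)ε)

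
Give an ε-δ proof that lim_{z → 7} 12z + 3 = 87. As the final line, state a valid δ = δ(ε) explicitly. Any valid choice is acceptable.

δ = ε/12

Suppose ε > 0. We need δ > 0 so that 0 < |z − 7| < δ implies |(12z + 3) − 87| < ε.
Since (12z + 3) − 87 = 12(z − 7), we have |(12z + 3) − 87| = 12|z − 7|.
Thus it suffices that |z − 7| < ε/12.
Choosing δ = ε/12 gives |(12z + 3) − 87| = 12|z − 7| < ε whenever |z − 7| < δ.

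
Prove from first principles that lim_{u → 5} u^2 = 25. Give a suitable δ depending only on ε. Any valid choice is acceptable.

δ = min(1, ε/11)

Let ε > 0. We seek δ > 0 with 0 < |u − 5| < δ ⇒ |u^2 − 25| < ε.
Factor: u^2 − 25 = (u − 5)(u + 5), so |u^2 − 25| = |u − 5|·|u + 5|.
Impose δ ≤ 1 so that |u| < 6; then |u + 5| ≤ 11.
Hence |u^2 − 25| ≤ 11|u − 5|, which is < ε once |u − 5| < ε/11.
Take δ = min(1, ε/11). If 0 < |u − 5| < δ then both bounds hold and |u^2 − 25| ≤ 11|u − 5| < 11·(ε/11) = ε.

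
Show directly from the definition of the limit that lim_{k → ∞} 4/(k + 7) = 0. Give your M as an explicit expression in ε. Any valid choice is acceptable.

M = 4/ε

Fix ε > 0. For k ≥ 1, |4/(k + 7) − 0| = 4/(k + 7) ≤ 4/k.
We need 4/k < ε, i.e. k > 4/ε.
Take M = 4/ε. If k > M then |4/(k + 7)| ≤ 4/k < ε.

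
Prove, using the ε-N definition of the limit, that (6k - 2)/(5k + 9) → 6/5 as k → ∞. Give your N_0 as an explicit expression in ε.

N_0 = (64/25)/ε

Suppose ε > 0. For k ≥ 1, |(6k - 2)/(5k + 9) − (6/5)| = |-64|/(5(5k + 9)) = 64/(5(5k + 9)).
Since 5k + 9 ≥ 5k for k ≥ 1, this is ≤ 64/(5·5k) = (64/25)/k.
So |(6k - 2)/(5k + 9) − (6/5)| < ε whenever k > (64/25)/ε.
Take N_0 = (64/25)/ε. If k > N_0 then |(6k - 2)/(5k + 9) − (6/5)| ≤ (64/25)/k < ε.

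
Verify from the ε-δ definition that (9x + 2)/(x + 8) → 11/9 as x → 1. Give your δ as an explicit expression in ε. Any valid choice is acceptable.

δ = min(9/2, (81/140)ε)

Fix ε > 0. We want δ > 0 with 0 < |x − 1| < δ ⇒ |(9x + 2)/(x + 8) − (11/9)| < ε.
Combining over a common denominator, (9x + 2)/(x + 8) − (11/9) = [(9x + 2)·9 − 11·(x + 8)] / [9·(x + 8)] = 70(x − 1) / (9(x + 8)).
So |(9x + 2)/(x + 8) − (11/9)| = 70|x − 1| / (9·|x + 8|).
Restrict δ ≤ 9/2. Then |x − 1| < 9/2 gives |x + 8| = |(x − 1) + 9| ≥ 9 − 9/2 = 9/2.
Hence |(9x + 2)/(x + 8) − (11/9)| < 70|x − 1|/(9·(9/2)) = (140/81)|x − 1|, which is < ε once |x − 1| < (81/140)ε.
Take δ = min(9/2, (81/140)ε). Then 0 < |x − 1| < δ forces both bounds, so |(9x + 2)/(x + 8) − (11/9)| < ε.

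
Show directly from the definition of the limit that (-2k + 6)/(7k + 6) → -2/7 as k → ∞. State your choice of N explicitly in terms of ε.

Fix ε > 0. For k ≥ 1, |(-2k + 6)/(7k + 6) + 2/7| = |54|/(7(7k + 6)) = 54/(7(7k + 6)).
Since 7k + 6 ≥ 7k for k ≥ 1, this is ≤ 54/(7·7k) = (54/49)/k.
So |(-2k + 6)/(7k + 6) + 2/7| < ε whenever k > (54/49)/ε.
Take N = (54/49)/ε. If k > N then |(-2k + 6)/(7k + 6) + 2/7| ≤ (54/49)/k < ε.

N = (54/49)/ε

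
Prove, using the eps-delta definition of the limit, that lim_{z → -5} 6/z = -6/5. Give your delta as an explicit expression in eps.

Fix eps > 0. We seek delta > 0 such that 0 < |z + 5| < delta implies |6/z + 6/5| < eps.
|6/z + 6/5| = 6·|-5 − z|/(5·|z|) = 6|z + 5|/(5|z|).
Restrict delta ≤ 5/2. Then |z + 5| < 5/2 gives |z| > 5/2, so 5|z| > 25/2.
Then |6/z + 6/5| < 6|z + 5|/(25/2), which is < eps when |z + 5| < (25/12)eps.
Take delta = min(5/2, (25/12)eps). Then 0 < |z + 5| < delta gives both |z + 5| < 5/2 and |z + 5| < (25/12)eps, so |6/z + 6/5| < eps.

delta = min(5/2, (25/12)eps)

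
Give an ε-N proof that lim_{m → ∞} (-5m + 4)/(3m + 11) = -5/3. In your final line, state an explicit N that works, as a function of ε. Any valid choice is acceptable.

Suppose ε > 0. For m ≥ 1, |(-5m + 4)/(3m + 11) + 5/3| = |67|/(3(3m + 11)) = 67/(3(3m + 11)).
Since 3m + 11 ≥ 3m for m ≥ 1, this is ≤ 67/(3·3m) = (67/9)/m.
So |(-5m + 4)/(3m + 11) + 5/3| < ε whenever m > (67/9)/ε.
Take N = (67/9)/ε. If m > N then |(-5m + 4)/(3m + 11) + 5/3| ≤ (67/9)/m < ε.

N = (67/9)/ε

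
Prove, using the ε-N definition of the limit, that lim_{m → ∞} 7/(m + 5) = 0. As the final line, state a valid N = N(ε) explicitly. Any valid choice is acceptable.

N = 7/ε

Let ε > 0. For m ≥ 1, |7/(m + 5) − 0| = 7/(m + 5) ≤ 7/m.
We need 7/m < ε, i.e. m > 7/ε.
Take N = 7/ε. If m > N then |7/(m + 5)| ≤ 7/m < ε.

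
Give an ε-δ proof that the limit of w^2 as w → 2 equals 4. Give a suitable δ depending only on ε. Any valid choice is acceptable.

δ = min(1, ε/5)

Let ε > 0 be given. We seek δ > 0 with 0 < |w − 2| < δ ⇒ |w^2 − 4| < ε.
Factor: w^2 − 4 = (w − 2)(w + 2), so |w^2 − 4| = |w − 2|·|w + 2|.
Impose δ ≤ 1 so that |w| < 3; then |w + 2| ≤ 5.
Hence |w^2 − 4| ≤ 5|w − 2|, which is < ε once |w − 2| < ε/5.
Take δ = min(1, ε/5). If 0 < |w − 2| < δ then both bounds hold and |w^2 − 4| ≤ 5|w − 2| < 5·(ε/5) = ε.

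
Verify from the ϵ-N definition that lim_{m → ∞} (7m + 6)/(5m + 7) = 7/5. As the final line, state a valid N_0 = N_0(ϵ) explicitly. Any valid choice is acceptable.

N_0 = (19/25)/ϵ

Suppose ϵ > 0. For m ≥ 1, |(7m + 6)/(5m + 7) − (7/5)| = |-19|/(5(5m + 7)) = 19/(5(5m + 7)).
Since 5m + 7 ≥ 5m for m ≥ 1, this is ≤ 19/(5·5m) = (19/25)/m.
So |(7m + 6)/(5m + 7) − (7/5)| < ϵ whenever m > (19/25)/ϵ.
Take N_0 = (19/25)/ϵ. If m > N_0 then |(7m + 6)/(5m + 7) − (7/5)| ≤ (19/25)/m < ϵ.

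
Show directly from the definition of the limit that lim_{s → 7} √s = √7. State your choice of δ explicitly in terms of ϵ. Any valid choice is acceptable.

Fix ϵ > 0. We want δ > 0 such that 0 < |s − 7| < δ implies |√s − √7| < ϵ.
Rationalise: √s − √7 = (s − 7)/(√s + √7), so |√s − √7| = |s − 7|/(√s + √7).
Restrict δ ≤ 7 so that |s − 7| < 7 forces s > 0, and then √s + √7 > √7.
Hence |√s − √7| < |s − 7|/√7, which is < ϵ once |s − 7| < √7·ϵ.
Take δ = min(7, √7·ϵ). If 0 < |s − 7| < δ then s > 0 and |√s − √7| < |s − 7|/√7 < ϵ.

δ = min(7, √7·ϵ)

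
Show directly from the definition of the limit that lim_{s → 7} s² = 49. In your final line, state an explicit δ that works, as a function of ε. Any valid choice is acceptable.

δ = min(1, ε/15)

Fix ε > 0. We seek δ > 0 with 0 < |s − 7| < δ ⇒ |s² − 49| < ε.
Factor: s² − 49 = (s − 7)(s + 7), so |s² − 49| = |s − 7|·|s + 7|.
Restrict δ ≤ 1. Then |s − 7| < 1 gives |s| < 8, so by the triangle inequality |s + 7| ≤ 8 + 7 = 15.
Hence |s² − 49| ≤ 15|s − 7|, which is < ε once |s − 7| < ε/15.
Take δ = min(1, ε/15). If 0 < |s − 7| < δ then both bounds hold and |s² − 49| ≤ 15|s − 7| < 15·(ε/15) = ε.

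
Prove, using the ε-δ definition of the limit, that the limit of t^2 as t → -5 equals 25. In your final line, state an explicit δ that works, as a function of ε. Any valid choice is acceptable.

δ = min(1, ε/11)

Fix ε > 0. We seek δ > 0 with 0 < |t + 5| < δ ⇒ |t^2 − 25| < ε.
Factor: t^2 − 25 = (t + 5)(t - 5), so |t^2 − 25| = |t + 5|·|t - 5|.
Impose δ ≤ 1 so that |t| < 6; then |t - 5| ≤ 11.
Hence |t^2 − 25| ≤ 11|t + 5|, which is < ε once |t + 5| < ε/11.
Take δ = min(1, ε/11). If 0 < |t + 5| < δ then both bounds hold and |t^2 − 25| ≤ 11|t + 5| < 11·(ε/11) = ε.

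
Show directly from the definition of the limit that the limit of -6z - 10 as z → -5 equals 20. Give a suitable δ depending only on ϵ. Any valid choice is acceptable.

δ = ϵ/6

Let ϵ > 0 be given. We need δ > 0 so that 0 < |z + 5| < δ implies |(-6z - 10) − 20| < ϵ.
Since (-6z - 10) − 20 = -6(z + 5), we have |(-6z - 10) − 20| = 6|z + 5|.
Thus it suffices that |z + 5| < ϵ/6.
Take δ = ϵ/6. If 0 < |z + 5| < δ then |(-6z - 10) − 20| = 6|z + 5| < 6·(ϵ/6) = ϵ.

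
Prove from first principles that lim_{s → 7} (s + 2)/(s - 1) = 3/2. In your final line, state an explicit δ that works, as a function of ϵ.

Fix ϵ > 0. We want δ > 0 with 0 < |s − 7| < δ ⇒ |(s + 2)/(s - 1) − (3/2)| < ϵ.
Combining over a common denominator, (s + 2)/(s - 1) − (3/2) = [(s + 2)·6 − 9·(s - 1)] / [6·(s - 1)] = -3(s − 7) / (6(s - 1)).
So |(s + 2)/(s - 1) − (3/2)| = 3|s − 7| / (6·|s − 1|).
Restrict δ ≤ 3. Then |s − 7| < 3 gives |s − 1| = |(s − 7) + 6| ≥ 6 − 3 = 3.
Hence |(s + 2)/(s - 1) − (3/2)| < 3|s − 7|/(6·3) = (1/6)|s − 7|, which is < ϵ once |s − 7| < 6ϵ.
Take δ = min(3, 6ϵ). Then 0 < |s − 7| < δ forces both bounds, so |(s + 2)/(s - 1) − (3/2)| < ϵ.

δ = min(3, 6ϵ)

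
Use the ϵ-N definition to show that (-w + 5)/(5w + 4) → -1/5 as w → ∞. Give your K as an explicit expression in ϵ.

Let ϵ > 0. We seek K > 0 such that w > K implies |(-w + 5)/(5w + 4) + 1/5| < ϵ.
(-w + 5)/(5w + 4) + 1/5 = (5(-w + 5) − (-1)(5w + 4)) / (5(5w + 4)) = 29/(5(5w + 4)).
For w > 0 we have 5w + 4 > 5w, so |(-w + 5)/(5w + 4) + 1/5| = 29/(5(5w + 4)) < 29/(5·5w) = (29/25)/w.
Thus |(-w + 5)/(5w + 4) + 1/5| < ϵ whenever w > (29/25)/ϵ.
Take K = (29/25)/ϵ. If w > K then |(-w + 5)/(5w + 4) + 1/5| < (29/25)/w < ϵ.

K = (29/25)/ϵ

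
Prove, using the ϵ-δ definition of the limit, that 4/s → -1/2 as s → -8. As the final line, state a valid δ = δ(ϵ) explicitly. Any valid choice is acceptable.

δ = min(4, 8ϵ)

Let ϵ > 0 be given. We seek δ > 0 such that 0 < |s + 8| < δ implies |4/s + 1/2| < ϵ.
|4/s + 1/2| = 4·|-8 − s|/(8·|s|) = 4|s + 8|/(8|s|).
Require δ ≤ 4 so that |s| > 8 − 4 = 4, hence 8|s| > 32.
Then |4/s + 1/2| < 4|s + 8|/32, which is < ϵ when |s + 8| < 8ϵ.
Take δ = min(4, 8ϵ). Then 0 < |s + 8| < δ gives both |s + 8| < 4 and |s + 8| < 8ϵ, so |4/s + 1/2| < ϵ.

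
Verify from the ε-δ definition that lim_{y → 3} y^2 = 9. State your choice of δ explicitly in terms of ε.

δ = min(1, ε/7)

Let ε > 0 be given. We seek δ > 0 with 0 < |y − 3| < δ ⇒ |y^2 − 9| < ε.
Factor: y^2 − 9 = (y − 3)(y + 3), so |y^2 − 9| = |y − 3|·|y + 3|.
Impose δ ≤ 1 so that |y| < 4; then |y + 3| ≤ 7.
Hence |y^2 − 9| ≤ 7|y − 3|, which is < ε once |y − 3| < ε/7.
Take δ = min(1, ε/7). If 0 < |y − 3| < δ then both bounds hold and |y^2 − 9| ≤ 7|y − 3| < 7·(ε/7) = ε.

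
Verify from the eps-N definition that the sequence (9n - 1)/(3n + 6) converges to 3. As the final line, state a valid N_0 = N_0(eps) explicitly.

Suppose eps > 0. For n ≥ 1, |(9n - 1)/(3n + 6) − 3| = |-57|/(3(3n + 6)) = 57/(3(3n + 6)).
Since 3n + 6 ≥ 3n for n ≥ 1, this is ≤ 57/(3·3n) = (19/3)/n.
So |(9n - 1)/(3n + 6) − 3| < eps whenever n > (19/3)/eps.
Take N_0 = (19/3)/eps. If n > N_0 then |(9n - 1)/(3n + 6) − 3| ≤ (19/3)/n < eps.

N_0 = (19/3)/eps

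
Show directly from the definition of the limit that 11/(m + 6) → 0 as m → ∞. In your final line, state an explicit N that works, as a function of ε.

Fix ε > 0. For m ≥ 1, |11/(m + 6) − 0| = 11/(m + 6) ≤ 11/m.
We need 11/m < ε, i.e. m > 11/ε.
Take N = 11/ε. If m > N then |11/(m + 6)| ≤ 11/m < ε.

N = 11/ε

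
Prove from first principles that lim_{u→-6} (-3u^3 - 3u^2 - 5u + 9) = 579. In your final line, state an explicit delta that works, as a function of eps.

Suppose eps > 0. We want delta > 0 such that 0 < |u + 6| < delta implies |(-3u^3 - 3u^2 - 5u + 9) − 579| < eps.
(-3u^3 - 3u^2 - 5u + 9) − 579 = -3u^3 - 3u^2 - 5u - 570 = (u + 6)(-3u^2 + 15u - 95).
So |(-3u^3 - 3u^2 - 5u + 9) − 579| = |u + 6|·|-3u^2 + 15u - 95|.
Require delta ≤ 2. Then |u + 6| < 2 gives |u| < 8, and by the triangle inequality |-3u^2 + 15u - 95| ≤ 3·8^2 + 15·8 + 95 = 407.
Hence |(-3u^3 - 3u^2 - 5u + 9) − 579| ≤ 407|u + 6| < eps provided |u + 6| < eps/407.
Choosing delta = min(2, eps/407) ensures both conditions, hence |(-3u^3 - 3u^2 - 5u + 9) − 579| < eps.

delta = min(2, eps/407)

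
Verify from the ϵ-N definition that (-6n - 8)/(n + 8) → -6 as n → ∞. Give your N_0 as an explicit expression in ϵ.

N_0 = 40/ϵ

Fix ϵ > 0. For n ≥ 1, |(-6n - 8)/(n + 8) + 6| = |40|/((n + 8)) = 40/((n + 8)).
Since n + 8 ≥ n for n ≥ 1, this is ≤ 40/(n) = 40/n.
So |(-6n - 8)/(n + 8) + 6| < ϵ whenever n > 40/ϵ.
Take N_0 = 40/ϵ. If n > N_0 then |(-6n - 8)/(n + 8) + 6| ≤ 40/n < ϵ.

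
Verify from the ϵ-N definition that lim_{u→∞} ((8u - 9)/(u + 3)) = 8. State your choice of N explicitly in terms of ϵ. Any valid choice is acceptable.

N = 33/ϵ

Suppose ϵ > 0. We seek N > 0 such that u > N implies |(8u - 9)/(u + 3) − 8| < ϵ.
(8u - 9)/(u + 3) − 8 = ((8u - 9) − 8(u + 3)) / ((u + 3)) = -33/((u + 3)).
For u > 0 we have u + 3 > u, so |(8u - 9)/(u + 3) − 8| = 33/((u + 3)) < 33/(u) = 33/u.
Thus |(8u - 9)/(u + 3) − 8| < ϵ whenever u > 33/ϵ.
Take N = 33/ϵ. If u > N then |(8u - 9)/(u + 3) − 8| < 33/u < ϵ.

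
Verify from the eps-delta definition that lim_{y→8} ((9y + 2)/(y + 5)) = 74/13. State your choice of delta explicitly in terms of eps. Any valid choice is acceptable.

Fix eps > 0. We want delta > 0 with 0 < |y − 8| < delta ⇒ |(9y + 2)/(y + 5) − (74/13)| < eps.
Combining over a common denominator, (9y + 2)/(y + 5) − (74/13) = [(9y + 2)·13 − 74·(y + 5)] / [13·(y + 5)] = 43(y − 8) / (13(y + 5)).
So |(9y + 2)/(y + 5) − (74/13)| = 43|y − 8| / (13·|y + 5|).
Require delta ≤ 13/2, so |y + 5| ≥ |13| − |y − 8| > 13 − 13/2 = 13/2.
Hence |(9y + 2)/(y + 5) − (74/13)| < 43|y − 8|/(13·(13/2)) = (86/169)|y − 8|, which is < eps once |y − 8| < (169/86)eps.
Take delta = min(13/2, (169/86)eps). Then 0 < |y − 8| < delta forces both bounds, so |(9y + 2)/(y + 5) − (74/13)| < eps.

delta = min(13/2, (169/86)eps)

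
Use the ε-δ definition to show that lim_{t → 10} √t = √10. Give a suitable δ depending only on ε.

δ = min(10, √10·ε)

Let ε > 0. We want δ > 0 such that 0 < |t − 10| < δ implies |√t − √10| < ε.
Rationalise: √t − √10 = (t − 10)/(√t + √10), so |√t − √10| = |t − 10|/(√t + √10).
Restrict δ ≤ 10 so that |t − 10| < 10 forces t > 0, and then √t + √10 > √10.
Hence |√t − √10| < |t − 10|/√10, which is < ε once |t − 10| < √10·ε.
Take δ = min(10, √10·ε). If 0 < |t − 10| < δ then t > 0 and |√t − √10| < |t − 10|/√10 < ε.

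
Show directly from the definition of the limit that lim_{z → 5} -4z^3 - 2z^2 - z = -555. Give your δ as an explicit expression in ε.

Let ε > 0. We want δ > 0 such that 0 < |z − 5| < δ implies |(-4z^3 - 2z^2 - z) + 555| < ε.
(-4z^3 - 2z^2 - z) + 555 = -4z^3 - 2z^2 - z + 555 = (z − 5)(-4z^2 - 22z - 111).
So |(-4z^3 - 2z^2 - z) + 555| = |z − 5|·|-4z^2 - 22z - 111|.
Require δ ≤ 1. Then |z − 5| < 1 gives |z| < 6, and by the triangle inequality |-4z^2 - 22z - 111| ≤ 4·6^2 + 22·6 + 111 = 387.
Hence |(-4z^3 - 2z^2 - z) + 555| ≤ 387|z − 5| < ε provided |z − 5| < ε/387.
Take δ = min(1, ε/387). Then 0 < |z − 5| < δ gives both |z − 5| < 1 and |z − 5| < ε/387, so |(-4z^3 - 2z^2 - z) + 555| < ε.

δ = min(1, ε/387)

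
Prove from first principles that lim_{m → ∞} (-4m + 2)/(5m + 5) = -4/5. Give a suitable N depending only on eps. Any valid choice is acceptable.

Suppose eps > 0. For m ≥ 1, |(-4m + 2)/(5m + 5) + 4/5| = |30|/(5(5m + 5)) = 30/(5(5m + 5)).
Since 5m + 5 ≥ 5m for m ≥ 1, this is ≤ 30/(5·5m) = (6/5)/m.
So |(-4m + 2)/(5m + 5) + 4/5| < eps whenever m > (6/5)/eps.
Take N = (6/5)/eps. If m > N then |(-4m + 2)/(5m + 5) + 4/5| ≤ (6/5)/m < eps.

N = (6/5)/eps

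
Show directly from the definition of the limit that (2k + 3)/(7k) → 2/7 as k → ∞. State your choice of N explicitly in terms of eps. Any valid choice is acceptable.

N = (3/7)/eps

Suppose eps > 0. For k ≥ 1, |(2k + 3)/(7k) − (2/7)| = |21|/(7(7k)) = 21/(7(7k)).
Since 7k ≥ 7k for k ≥ 1, this is ≤ 21/(7·7k) = (3/7)/k.
So |(2k + 3)/(7k) − (2/7)| < eps whenever k > (3/7)/eps.
Take N = (3/7)/eps. If k > N then |(2k + 3)/(7k) − (2/7)| ≤ (3/7)/k < eps.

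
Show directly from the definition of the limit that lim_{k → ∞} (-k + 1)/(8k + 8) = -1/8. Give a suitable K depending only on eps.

K = (1/4)/eps

Let eps > 0 be given. For k ≥ 1, |(-k + 1)/(8k + 8) + 1/8| = |16|/(8(8k + 8)) = 16/(8(8k + 8)).
Since 8k + 8 ≥ 8k for k ≥ 1, this is ≤ 16/(8·8k) = (1/4)/k.
So |(-k + 1)/(8k + 8) + 1/8| < eps whenever k > (1/4)/eps.
Take K = (1/4)/eps. If k > K then |(-k + 1)/(8k + 8) + 1/8| ≤ (1/4)/k < eps.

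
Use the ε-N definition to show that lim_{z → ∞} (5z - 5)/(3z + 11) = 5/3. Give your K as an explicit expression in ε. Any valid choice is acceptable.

Suppose ε > 0. We seek K > 0 such that z > K implies |(5z - 5)/(3z + 11) − (5/3)| < ε.
(5z - 5)/(3z + 11) − (5/3) = (3(5z - 5) − 5(3z + 11)) / (3(3z + 11)) = -70/(3(3z + 11)).
For z > 0 we have 3z + 11 > 3z, so |(5z - 5)/(3z + 11) − (5/3)| = 70/(3(3z + 11)) < 70/(3·3z) = (70/9)/z.
Thus |(5z - 5)/(3z + 11) − (5/3)| < ε whenever z > (70/9)/ε.
Take K = (70/9)/ε. If z > K then |(5z - 5)/(3z + 11) − (5/3)| < (70/9)/z < ε.

K = (70/9)/ε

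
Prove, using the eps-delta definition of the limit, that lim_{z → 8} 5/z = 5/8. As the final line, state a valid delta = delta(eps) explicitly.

delta = min(4, (32/5)eps)

Let eps > 0 be given. We seek delta > 0 such that 0 < |z − 8| < delta implies |5/z − (5/8)| < eps.
|5/z − (5/8)| = 5·|8 − z|/(8·|z|) = 5|z − 8|/(8|z|).
Require delta ≤ 4 so that |z| > 8 − 4 = 4, hence 8|z| > 32.
Then |5/z − (5/8)| < 5|z − 8|/32, which is < eps when |z − 8| < (32/5)eps.
Take delta = min(4, (32/5)eps). Then 0 < |z − 8| < delta gives both |z − 8| < 4 and |z − 8| < (32/5)eps, so |5/z − (5/8)| < eps.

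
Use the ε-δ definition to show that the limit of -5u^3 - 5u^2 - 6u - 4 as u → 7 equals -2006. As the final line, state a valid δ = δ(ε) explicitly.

δ = min(1, ε/926)

Fix ε > 0. We want δ > 0 such that 0 < |u − 7| < δ implies |(-5u^3 - 5u^2 - 6u - 4) + 2006| < ε.
(-5u^3 - 5u^2 - 6u - 4) + 2006 = -5u^3 - 5u^2 - 6u + 2002 = (u − 7)(-5u^2 - 40u - 286).
So |(-5u^3 - 5u^2 - 6u - 4) + 2006| = |u − 7|·|-5u^2 - 40u - 286|.
Require δ ≤ 1. Then |u − 7| < 1 gives |u| < 8, and by the triangle inequality |-5u^2 - 40u - 286| ≤ 5·8^2 + 40·8 + 286 = 926.
Hence |(-5u^3 - 5u^2 - 6u - 4) + 2006| ≤ 926|u − 7| < ε provided |u − 7| < ε/926.
Take δ = min(1, ε/926). Then 0 < |u − 7| < δ gives both |u − 7| < 1 and |u − 7| < ε/926, so |(-5u^3 - 5u^2 - 6u - 4) + 2006| < ε.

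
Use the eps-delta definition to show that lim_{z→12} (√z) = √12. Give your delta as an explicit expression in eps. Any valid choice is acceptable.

Suppose eps > 0. We want delta > 0 such that 0 < |z − 12| < delta implies |√z − √12| < eps.
Multiplying by the conjugate, |√z − √12| = |z − 12|/(√z + √12).
Restrict delta ≤ 12 so that |z − 12| < 12 forces z > 0, and then √z + √12 > √12.
Hence |√z − √12| < |z − 12|/√12, which is < eps once |z − 12| < √12·eps.
Take delta = min(12, √12·eps). If 0 < |z − 12| < delta then z > 0 and |√z − √12| < |z − 12|/√12 < eps.

delta = min(12, √12·eps)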